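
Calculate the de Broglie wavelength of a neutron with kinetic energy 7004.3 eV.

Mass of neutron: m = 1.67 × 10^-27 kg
3.42 × 10^-13 m

Using λ = h/√(2mKE):

First convert KE to Joules: KE = 7004.3 eV = 1.122 × 10^-15 J

λ = h/√(2mKE)
λ = (6.626 × 10^-34 J·s) / √(2 × 1.67 × 10^-27 kg × 1.122 × 10^-15 J)
λ = 3.42 × 10^-13 m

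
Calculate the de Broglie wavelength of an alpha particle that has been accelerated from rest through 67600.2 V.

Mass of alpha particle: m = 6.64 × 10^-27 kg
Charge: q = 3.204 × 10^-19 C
3.91 × 10^-14 m

When a particle is accelerated through voltage V, it gains kinetic energy KE = qV.

The de Broglie wavelength is then λ = h/√(2mqV):

λ = h/√(2mqV)
λ = (6.626 × 10^-34 J·s) / √(2 × 6.64 × 10^-27 kg × 3.204 × 10^-19 C × 67600.2 V)
λ = 3.91 × 10^-14 m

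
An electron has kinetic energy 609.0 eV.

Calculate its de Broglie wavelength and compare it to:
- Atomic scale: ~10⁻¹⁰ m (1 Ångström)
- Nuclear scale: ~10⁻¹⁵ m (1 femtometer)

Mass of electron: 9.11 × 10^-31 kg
λ = 4.97 × 10^-11 m, which is between nuclear and atomic scales.

Using λ = h/√(2mKE):

KE = 609.0 eV = 9.757 × 10^-17 J

λ = h/√(2mKE)
λ = (6.626 × 10^-34 J·s) / √(2 × 9.11 × 10^-31 kg × 9.757 × 10^-17 J)
λ = 4.97 × 10^-11 m

Comparison:
- Atomic scale (10⁻¹⁰ m): λ is 0.5× this size
- Nuclear scale (10⁻¹⁵ m): λ is 5e+04× this size

The wavelength is between nuclear and atomic scales.

This wavelength is appropriate for probing atomic structure but too large for nuclear physics experiments.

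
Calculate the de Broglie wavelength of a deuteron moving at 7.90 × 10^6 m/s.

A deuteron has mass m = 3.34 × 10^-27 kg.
2.51 × 10^-14 m

Using the de Broglie relation λ = h/(mv):

λ = h/(mv)
λ = (6.626 × 10^-34 J·s) / (3.34 × 10^-27 kg × 7.90 × 10^6 m/s)
λ = 2.51 × 10^-14 m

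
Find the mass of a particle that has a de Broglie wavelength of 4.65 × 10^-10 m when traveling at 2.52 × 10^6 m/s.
5.65 × 10^-31 kg

From the de Broglie relation λ = h/(mv), we solve for m:

m = h/(λv)
m = (6.626 × 10^-34 J·s) / (4.65 × 10^-10 m × 2.52 × 10^6 m/s)
m = 5.65 × 10^-31 kg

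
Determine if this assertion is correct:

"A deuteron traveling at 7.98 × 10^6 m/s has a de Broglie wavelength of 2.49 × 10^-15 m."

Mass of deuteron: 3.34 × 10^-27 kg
False

The claim is incorrect.

Using λ = h/(mv):
λ = (6.626 × 10^-34 J·s) / (3.34 × 10^-27 kg × 7.98 × 10^6 m/s)
λ = 2.49 × 10^-14 m

The actual wavelength differs from the claimed 2.49 × 10^-15 m.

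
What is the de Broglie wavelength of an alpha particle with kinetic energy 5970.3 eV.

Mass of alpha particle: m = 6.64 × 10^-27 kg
1.86 × 10^-13 m

Using λ = h/√(2mKE):

First convert KE to Joules: KE = 5970.3 eV = 9.565 × 10^-16 J

λ = h/√(2mKE)
λ = (6.626 × 10^-34 J·s) / √(2 × 6.64 × 10^-27 kg × 9.565 × 10^-16 J)
λ = 1.86 × 10^-13 m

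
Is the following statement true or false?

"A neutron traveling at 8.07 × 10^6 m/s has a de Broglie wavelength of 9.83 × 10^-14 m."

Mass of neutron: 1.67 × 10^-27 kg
False

The claim is incorrect.

Using λ = h/(mv):
λ = (6.626 × 10^-34 J·s) / (1.67 × 10^-27 kg × 8.07 × 10^6 m/s)
λ = 4.92 × 10^-14 m

The actual wavelength differs from the claimed 9.83 × 10^-14 m.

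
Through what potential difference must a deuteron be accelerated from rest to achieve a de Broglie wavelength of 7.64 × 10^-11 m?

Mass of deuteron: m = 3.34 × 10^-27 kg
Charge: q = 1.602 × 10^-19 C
7.03 × 10^-2 V

From λ = h/√(2mqV), we solve for V:

λ² = h²/(2mqV)
V = h²/(2mqλ²)
V = (6.626 × 10^-34 J·s)² / (2 × 3.34 × 10^-27 kg × 1.602 × 10^-19 C × (7.64 × 10^-11 m)²)
V = 7.03 × 10^-2 V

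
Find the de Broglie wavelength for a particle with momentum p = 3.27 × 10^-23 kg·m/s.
2.03 × 10^-11 m

Using the de Broglie relation λ = h/p:

λ = h/p
λ = (6.626 × 10^-34 J·s) / (3.27 × 10^-23 kg·m/s)
λ = 2.03 × 10^-11 m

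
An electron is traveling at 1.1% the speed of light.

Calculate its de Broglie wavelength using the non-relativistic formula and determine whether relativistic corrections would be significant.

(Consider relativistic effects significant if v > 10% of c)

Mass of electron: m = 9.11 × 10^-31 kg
No, relativistic corrections are not needed.

Using the non-relativistic de Broglie formula λ = h/(mv):

v = 1.1% × c = 3.298 × 10^6 m/s

λ = h/(mv)
λ = (6.626 × 10^-34 J·s) / (9.11 × 10^-31 kg × 3.298 × 10^6 m/s)
λ = 2.21 × 10^-10 m

Since v = 1.1% of c < 10% of c, relativistic corrections are NOT significant and this non-relativistic result is a good approximation.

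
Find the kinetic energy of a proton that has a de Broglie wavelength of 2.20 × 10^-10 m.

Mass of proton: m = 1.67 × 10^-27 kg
2.72 × 10^-21 J (or 0.0170 eV)

From λ = h/√(2mKE), we solve for KE:

λ² = h²/(2mKE)
KE = h²/(2mλ²)
KE = (6.626 × 10^-34 J·s)² / (2 × 1.67 × 10^-27 kg × (2.20 × 10^-10 m)²)
KE = 2.72 × 10^-21 J
KE = 0.0170 eV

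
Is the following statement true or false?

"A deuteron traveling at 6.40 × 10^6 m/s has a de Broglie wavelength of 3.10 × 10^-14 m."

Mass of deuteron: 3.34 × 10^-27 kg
True

The claim is correct.

Using λ = h/(mv):
λ = (6.626 × 10^-34 J·s) / (3.34 × 10^-27 kg × 6.40 × 10^6 m/s)
λ = 3.10 × 10^-14 m

This matches the claimed value.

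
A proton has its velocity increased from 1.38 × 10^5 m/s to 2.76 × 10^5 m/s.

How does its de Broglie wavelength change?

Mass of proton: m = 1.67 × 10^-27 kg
The wavelength decreases by a factor of 2.

Using λ = h/(mv):

Initial wavelength: λ₁ = h/(mv₁) = 2.88 × 10^-12 m
Final wavelength: λ₂ = h/(mv₂) = 1.44 × 10^-12 m

Since λ ∝ 1/v, when velocity increases by a factor of 2, the wavelength decreases by a factor of 2.

λ₂/λ₁ = v₁/v₂ = 1/2

The wavelength decreases by a factor of 2.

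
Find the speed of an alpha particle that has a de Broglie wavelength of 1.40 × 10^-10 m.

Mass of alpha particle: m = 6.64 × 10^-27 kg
7.13 × 10^2 m/s

From the de Broglie relation λ = h/(mv), we solve for v:

v = h/(mλ)
v = (6.626 × 10^-34 J·s) / (6.64 × 10^-27 kg × 1.40 × 10^-10 m)
v = 7.13 × 10^2 m/s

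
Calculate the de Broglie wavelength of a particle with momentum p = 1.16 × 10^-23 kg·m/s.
5.71 × 10^-11 m

Using the de Broglie relation λ = h/p:

λ = h/p
λ = (6.626 × 10^-34 J·s) / (1.16 × 10^-23 kg·m/s)
λ = 5.71 × 10^-11 m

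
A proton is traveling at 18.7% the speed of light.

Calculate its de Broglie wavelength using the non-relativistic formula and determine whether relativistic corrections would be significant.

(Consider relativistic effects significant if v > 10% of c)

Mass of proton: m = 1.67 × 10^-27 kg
Yes, relativistic corrections are needed.

Using the non-relativistic de Broglie formula λ = h/(mv):

v = 18.7% × c = 5.606 × 10^7 m/s

λ = h/(mv)
λ = (6.626 × 10^-34 J·s) / (1.67 × 10^-27 kg × 5.606 × 10^7 m/s)
λ = 7.08 × 10^-15 m

Since v = 18.7% of c > 10% of c, relativistic corrections ARE significant and the actual wavelength would differ from this non-relativistic estimate.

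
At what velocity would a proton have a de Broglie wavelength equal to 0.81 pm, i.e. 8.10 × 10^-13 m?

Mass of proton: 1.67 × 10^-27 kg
4.90 × 10^5 m/s

From λ = h/(mv), solve for v:

v = h/(mλ)
v = (6.626 × 10^-34 J·s) / (1.67 × 10^-27 kg × 8.10 × 10^-13 m)
v = 4.90 × 10^5 m/s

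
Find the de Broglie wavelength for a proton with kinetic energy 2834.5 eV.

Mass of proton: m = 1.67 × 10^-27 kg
5.38 × 10^-13 m

Using λ = h/√(2mKE):

First convert KE to Joules: KE = 2834.5 eV = 4.541 × 10^-16 J

λ = h/√(2mKE)
λ = (6.626 × 10^-34 J·s) / √(2 × 1.67 × 10^-27 kg × 4.541 × 10^-16 J)
λ = 5.38 × 10^-13 m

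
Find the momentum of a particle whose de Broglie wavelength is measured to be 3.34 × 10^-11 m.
1.98 × 10^-23 kg·m/s

From the de Broglie relation λ = h/p, we solve for p:

p = h/λ
p = (6.626 × 10^-34 J·s) / (3.34 × 10^-11 m)
p = 1.98 × 10^-23 kg·m/s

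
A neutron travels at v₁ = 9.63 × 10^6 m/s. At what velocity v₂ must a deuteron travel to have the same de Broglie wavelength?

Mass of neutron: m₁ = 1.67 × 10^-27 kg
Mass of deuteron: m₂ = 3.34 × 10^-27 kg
v₂ = 4.82 × 10^6 m/s

For equal de Broglie wavelengths: λ₁ = λ₂

h/(m₁v₁) = h/(m₂v₂)
m₁v₁ = m₂v₂
v₂ = v₁ · (m₁/m₂)

v₂ = 9.63 × 10^6 m/s × (1.67 × 10^-27 kg / 3.34 × 10^-27 kg)
v₂ = 4.82 × 10^6 m/s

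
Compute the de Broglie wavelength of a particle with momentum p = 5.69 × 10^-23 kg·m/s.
1.16 × 10^-11 m

Using the de Broglie relation λ = h/p:

λ = h/p
λ = (6.626 × 10^-34 J·s) / (5.69 × 10^-23 kg·m/s)
λ = 1.16 × 10^-11 m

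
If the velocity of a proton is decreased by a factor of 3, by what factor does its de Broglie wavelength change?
The wavelength increases by a factor of 3.

From λ = h/(mv), the wavelength is inversely proportional to velocity:

λ ∝ 1/v

If v → v/3, then λ → 3λ

When velocity is decreased by a factor of 3, the wavelength increases by a factor of 3.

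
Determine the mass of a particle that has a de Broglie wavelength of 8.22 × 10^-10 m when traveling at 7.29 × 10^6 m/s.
1.11 × 10^-31 kg

From the de Broglie relation λ = h/(mv), we solve for m:

m = h/(λv)
m = (6.626 × 10^-34 J·s) / (8.22 × 10^-10 m × 7.29 × 10^6 m/s)
m = 1.11 × 10^-31 kg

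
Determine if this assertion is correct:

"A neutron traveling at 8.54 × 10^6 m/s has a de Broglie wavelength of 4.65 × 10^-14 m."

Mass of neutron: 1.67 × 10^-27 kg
True

The claim is correct.

Using λ = h/(mv):
λ = (6.626 × 10^-34 J·s) / (1.67 × 10^-27 kg × 8.54 × 10^6 m/s)
λ = 4.65 × 10^-14 m

This matches the claimed value.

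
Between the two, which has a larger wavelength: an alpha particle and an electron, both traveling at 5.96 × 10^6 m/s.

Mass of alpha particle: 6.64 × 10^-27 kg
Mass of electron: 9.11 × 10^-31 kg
The electron has the longer wavelength.

Using λ = h/(mv), since both particles have the same velocity, the wavelength depends only on mass.

For alpha particle: λ₁ = h/(m₁v) = 1.67 × 10^-14 m
For electron: λ₂ = h/(m₂v) = 1.22 × 10^-10 m

Since λ ∝ 1/m at constant velocity, the lighter particle has the longer wavelength.

The electron has the longer de Broglie wavelength.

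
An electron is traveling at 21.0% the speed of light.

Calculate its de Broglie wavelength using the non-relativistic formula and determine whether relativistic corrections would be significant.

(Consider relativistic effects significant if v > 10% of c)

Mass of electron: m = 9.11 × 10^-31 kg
Yes, relativistic corrections are needed.

Using the non-relativistic de Broglie formula λ = h/(mv):

v = 21.0% × c = 6.296 × 10^7 m/s

λ = h/(mv)
λ = (6.626 × 10^-34 J·s) / (9.11 × 10^-31 kg × 6.296 × 10^7 m/s)
λ = 1.16 × 10^-11 m

Since v = 21.0% of c > 10% of c, relativistic corrections ARE significant and the actual wavelength would differ from this non-relativistic estimate.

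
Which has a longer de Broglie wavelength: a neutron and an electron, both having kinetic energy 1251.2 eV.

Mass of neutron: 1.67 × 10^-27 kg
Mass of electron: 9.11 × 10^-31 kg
The electron has the longer wavelength.

Using λ = h/√(2mKE):

For neutron: λ₁ = h/√(2m₁KE) = 8.10 × 10^-13 m
For electron: λ₂ = h/√(2m₂KE) = 3.47 × 10^-11 m

Since λ ∝ 1/√m at constant kinetic energy, the lighter particle has the longer wavelength.

The electron has the longer de Broglie wavelength.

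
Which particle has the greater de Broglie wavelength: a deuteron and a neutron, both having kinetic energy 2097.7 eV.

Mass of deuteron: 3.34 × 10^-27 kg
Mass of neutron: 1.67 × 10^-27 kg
The neutron has the longer wavelength.

Using λ = h/√(2mKE):

For deuteron: λ₁ = h/√(2m₁KE) = 4.42 × 10^-13 m
For neutron: λ₂ = h/√(2m₂KE) = 6.25 × 10^-13 m

Since λ ∝ 1/√m at constant kinetic energy, the lighter particle has the longer wavelength.

The neutron has the longer de Broglie wavelength.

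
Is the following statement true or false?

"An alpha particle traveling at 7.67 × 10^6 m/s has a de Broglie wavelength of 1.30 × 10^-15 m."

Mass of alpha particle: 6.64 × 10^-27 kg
False

The claim is incorrect.

Using λ = h/(mv):
λ = (6.626 × 10^-34 J·s) / (6.64 × 10^-27 kg × 7.67 × 10^6 m/s)
λ = 1.30 × 10^-14 m

The actual wavelength differs from the claimed 1.30 × 10^-15 m.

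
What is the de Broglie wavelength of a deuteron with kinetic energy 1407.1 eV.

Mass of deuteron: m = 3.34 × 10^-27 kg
5.40 × 10^-13 m

Using λ = h/√(2mKE):

First convert KE to Joules: KE = 1407.1 eV = 2.254 × 10^-16 J

λ = h/√(2mKE)
λ = (6.626 × 10^-34 J·s) / √(2 × 3.34 × 10^-27 kg × 2.254 × 10^-16 J)
λ = 5.40 × 10^-13 m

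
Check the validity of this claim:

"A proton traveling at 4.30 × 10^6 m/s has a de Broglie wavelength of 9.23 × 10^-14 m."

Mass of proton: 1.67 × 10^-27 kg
True

The claim is correct.

Using λ = h/(mv):
λ = (6.626 × 10^-34 J·s) / (1.67 × 10^-27 kg × 4.30 × 10^6 m/s)
λ = 9.23 × 10^-14 m

This matches the claimed value.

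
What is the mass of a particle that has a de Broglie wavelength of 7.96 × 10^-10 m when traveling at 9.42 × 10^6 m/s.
8.84 × 10^-32 kg

From the de Broglie relation λ = h/(mv), we solve for m:

m = h/(λv)
m = (6.626 × 10^-34 J·s) / (7.96 × 10^-10 m × 9.42 × 10^6 m/s)
m = 8.84 × 10^-32 kg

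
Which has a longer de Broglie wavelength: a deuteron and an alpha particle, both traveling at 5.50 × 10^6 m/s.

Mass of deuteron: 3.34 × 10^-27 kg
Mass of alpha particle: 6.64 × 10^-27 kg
The deuteron has the longer wavelength.

Using λ = h/(mv), since both particles have the same velocity, the wavelength depends only on mass.

For deuteron: λ₁ = h/(m₁v) = 3.61 × 10^-14 m
For alpha particle: λ₂ = h/(m₂v) = 1.81 × 10^-14 m

Since λ ∝ 1/m at constant velocity, the lighter particle has the longer wavelength.

The deuteron has the longer de Broglie wavelength.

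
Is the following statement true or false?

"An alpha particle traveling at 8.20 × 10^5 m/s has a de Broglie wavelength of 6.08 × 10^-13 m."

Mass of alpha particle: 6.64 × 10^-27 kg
False

The claim is incorrect.

Using λ = h/(mv):
λ = (6.626 × 10^-34 J·s) / (6.64 × 10^-27 kg × 8.20 × 10^5 m/s)
λ = 1.22 × 10^-13 m

The actual wavelength differs from the claimed 6.08 × 10^-13 m.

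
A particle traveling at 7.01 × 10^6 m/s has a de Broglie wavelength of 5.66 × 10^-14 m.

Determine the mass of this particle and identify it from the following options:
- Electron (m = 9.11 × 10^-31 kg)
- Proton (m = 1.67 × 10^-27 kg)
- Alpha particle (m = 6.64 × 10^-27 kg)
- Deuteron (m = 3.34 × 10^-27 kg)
The particle is a proton.

From λ = h/(mv), solve for mass:

m = h/(λv)
m = (6.626 × 10^-34 J·s) / (5.66 × 10^-14 m × 7.01 × 10^6 m/s)
m = 1.67 × 10^-27 kg

Comparing with the listed masses, this is closest to a proton.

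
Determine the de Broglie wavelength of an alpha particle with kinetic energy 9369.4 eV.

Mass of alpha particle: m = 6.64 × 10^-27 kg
1.48 × 10^-13 m

Using λ = h/√(2mKE):

First convert KE to Joules: KE = 9369.4 eV = 1.501 × 10^-15 J

λ = h/√(2mKE)
λ = (6.626 × 10^-34 J·s) / √(2 × 6.64 × 10^-27 kg × 1.501 × 10^-15 J)
λ = 1.48 × 10^-13 m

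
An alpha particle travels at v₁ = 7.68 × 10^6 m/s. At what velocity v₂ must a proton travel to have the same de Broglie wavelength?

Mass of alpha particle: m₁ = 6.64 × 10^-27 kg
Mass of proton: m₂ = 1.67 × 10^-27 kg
v₂ = 3.05 × 10^7 m/s

For equal de Broglie wavelengths: λ₁ = λ₂

h/(m₁v₁) = h/(m₂v₂)
m₁v₁ = m₂v₂
v₂ = v₁ · (m₁/m₂)

v₂ = 7.68 × 10^6 m/s × (6.64 × 10^-27 kg / 1.67 × 10^-27 kg)
v₂ = 3.05 × 10^7 m/s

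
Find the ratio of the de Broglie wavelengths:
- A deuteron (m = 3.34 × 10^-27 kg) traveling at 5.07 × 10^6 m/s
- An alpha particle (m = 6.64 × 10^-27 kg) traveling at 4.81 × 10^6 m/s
λ₁/λ₂ = 1.89

Using λ = h/(mv):

λ₁ = h/(m₁v₁) = 3.91 × 10^-14 m
λ₂ = h/(m₂v₂) = 2.07 × 10^-14 m

Ratio λ₁/λ₂ = (m₂v₂)/(m₁v₁)
         = (6.64 × 10^-27 kg × 4.81 × 10^6 m/s) / (3.34 × 10^-27 kg × 5.07 × 10^6 m/s)
         = 1.89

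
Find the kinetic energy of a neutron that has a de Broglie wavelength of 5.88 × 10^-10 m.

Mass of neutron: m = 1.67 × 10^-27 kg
3.80 × 10^-22 J (or 2.37 × 10^-3 eV)

From λ = h/√(2mKE), we solve for KE:

λ² = h²/(2mKE)
KE = h²/(2mλ²)
KE = (6.626 × 10^-34 J·s)² / (2 × 1.67 × 10^-27 kg × (5.88 × 10^-10 m)²)
KE = 3.80 × 10^-22 J
KE = 2.37 × 10^-3 eV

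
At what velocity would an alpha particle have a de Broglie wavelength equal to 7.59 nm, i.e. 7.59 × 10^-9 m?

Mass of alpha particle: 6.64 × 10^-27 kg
1.31 × 10^1 m/s

From λ = h/(mv), solve for v:

v = h/(mλ)
v = (6.626 × 10^-34 J·s) / (6.64 × 10^-27 kg × 7.59 × 10^-9 m)
v = 1.31 × 10^1 m/s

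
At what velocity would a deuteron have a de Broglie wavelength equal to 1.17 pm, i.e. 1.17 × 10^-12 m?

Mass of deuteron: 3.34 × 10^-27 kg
1.70 × 10^5 m/s

From λ = h/(mv), solve for v:

v = h/(mλ)
v = (6.626 × 10^-34 J·s) / (3.34 × 10^-27 kg × 1.17 × 10^-12 m)
v = 1.70 × 10^5 m/s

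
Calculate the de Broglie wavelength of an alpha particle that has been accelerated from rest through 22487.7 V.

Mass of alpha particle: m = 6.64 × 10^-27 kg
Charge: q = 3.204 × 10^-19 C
6.77 × 10^-14 m

When a particle is accelerated through voltage V, it gains kinetic energy KE = qV.

The de Broglie wavelength is then λ = h/√(2mqV):

λ = h/√(2mqV)
λ = (6.626 × 10^-34 J·s) / √(2 × 6.64 × 10^-27 kg × 3.204 × 10^-19 C × 22487.7 V)
λ = 6.77 × 10^-14 m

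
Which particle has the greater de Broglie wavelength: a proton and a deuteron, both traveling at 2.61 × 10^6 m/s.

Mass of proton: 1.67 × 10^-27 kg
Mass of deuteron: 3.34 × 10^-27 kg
The proton has the longer wavelength.

Using λ = h/(mv), since both particles have the same velocity, the wavelength depends only on mass.

For proton: λ₁ = h/(m₁v) = 1.52 × 10^-13 m
For deuteron: λ₂ = h/(m₂v) = 7.60 × 10^-14 m

Since λ ∝ 1/m at constant velocity, the lighter particle has the longer wavelength.

The proton has the longer de Broglie wavelength.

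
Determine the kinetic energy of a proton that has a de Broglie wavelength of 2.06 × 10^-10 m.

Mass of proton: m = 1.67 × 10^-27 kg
3.10 × 10^-21 J (or 0.0193 eV)

From λ = h/√(2mKE), we solve for KE:

λ² = h²/(2mKE)
KE = h²/(2mλ²)
KE = (6.626 × 10^-34 J·s)² / (2 × 1.67 × 10^-27 kg × (2.06 × 10^-10 m)²)
KE = 3.10 × 10^-21 J
KE = 0.0193 eV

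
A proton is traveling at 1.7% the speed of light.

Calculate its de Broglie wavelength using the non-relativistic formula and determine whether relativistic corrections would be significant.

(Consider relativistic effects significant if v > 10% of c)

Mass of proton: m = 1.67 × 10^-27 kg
No, relativistic corrections are not needed.

Using the non-relativistic de Broglie formula λ = h/(mv):

v = 1.7% × c = 5.096 × 10^6 m/s

λ = h/(mv)
λ = (6.626 × 10^-34 J·s) / (1.67 × 10^-27 kg × 5.096 × 10^6 m/s)
λ = 7.79 × 10^-14 m

Since v = 1.7% of c < 10% of c, relativistic corrections are NOT significant and this non-relativistic result is a good approximation.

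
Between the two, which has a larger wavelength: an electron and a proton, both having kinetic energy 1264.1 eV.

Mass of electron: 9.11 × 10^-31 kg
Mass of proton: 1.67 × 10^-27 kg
The electron has the longer wavelength.

Using λ = h/√(2mKE):

For electron: λ₁ = h/√(2m₁KE) = 3.45 × 10^-11 m
For proton: λ₂ = h/√(2m₂KE) = 8.06 × 10^-13 m

Since λ ∝ 1/√m at constant kinetic energy, the lighter particle has the longer wavelength.

The electron has the longer de Broglie wavelength.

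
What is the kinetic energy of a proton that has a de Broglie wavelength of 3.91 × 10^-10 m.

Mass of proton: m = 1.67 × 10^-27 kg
8.60 × 10^-22 J (or 5.37 × 10^-3 eV)

From λ = h/√(2mKE), we solve for KE:

λ² = h²/(2mKE)
KE = h²/(2mλ²)
KE = (6.626 × 10^-34 J·s)² / (2 × 1.67 × 10^-27 kg × (3.91 × 10^-10 m)²)
KE = 8.60 × 10^-22 J
KE = 5.37 × 10^-3 eV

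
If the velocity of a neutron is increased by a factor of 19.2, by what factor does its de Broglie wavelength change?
The wavelength decreases by a factor of 19.2.

From λ = h/(mv), the wavelength is inversely proportional to velocity:

λ ∝ 1/v

If v → 19.2v, then λ → λ/19.2

When velocity is increased by a factor of 19.2, the wavelength decreases by a factor of 19.2.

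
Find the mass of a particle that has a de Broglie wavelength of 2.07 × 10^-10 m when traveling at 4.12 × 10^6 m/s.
7.77 × 10^-31 kg

From the de Broglie relation λ = h/(mv), we solve for m:

m = h/(λv)
m = (6.626 × 10^-34 J·s) / (2.07 × 10^-10 m × 4.12 × 10^6 m/s)
m = 7.77 × 10^-31 kg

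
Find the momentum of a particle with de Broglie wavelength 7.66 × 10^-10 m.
8.65 × 10^-25 kg·m/s

From the de Broglie relation λ = h/p, we solve for p:

p = h/λ
p = (6.626 × 10^-34 J·s) / (7.66 × 10^-10 m)
p = 8.65 × 10^-25 kg·m/s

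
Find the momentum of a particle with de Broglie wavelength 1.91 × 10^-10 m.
3.47 × 10^-24 kg·m/s

From the de Broglie relation λ = h/p, we solve for p:

p = h/λ
p = (6.626 × 10^-34 J·s) / (1.91 × 10^-10 m)
p = 3.47 × 10^-24 kg·m/s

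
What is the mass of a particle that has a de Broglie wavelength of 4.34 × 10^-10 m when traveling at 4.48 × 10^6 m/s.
3.41 × 10^-31 kg

From the de Broglie relation λ = h/(mv), we solve for m:

m = h/(λv)
m = (6.626 × 10^-34 J·s) / (4.34 × 10^-10 m × 4.48 × 10^6 m/s)
m = 3.41 × 10^-31 kg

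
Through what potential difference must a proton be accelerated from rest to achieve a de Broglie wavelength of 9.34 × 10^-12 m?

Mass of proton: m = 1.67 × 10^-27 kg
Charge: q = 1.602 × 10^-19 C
9.41 V

From λ = h/√(2mqV), we solve for V:

λ² = h²/(2mqV)
V = h²/(2mqλ²)
V = (6.626 × 10^-34 J·s)² / (2 × 1.67 × 10^-27 kg × 1.602 × 10^-19 C × (9.34 × 10^-12 m)²)
V = 9.41 V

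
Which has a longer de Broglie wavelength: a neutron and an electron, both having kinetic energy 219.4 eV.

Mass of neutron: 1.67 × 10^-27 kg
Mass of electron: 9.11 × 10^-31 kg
The electron has the longer wavelength.

Using λ = h/√(2mKE):

For neutron: λ₁ = h/√(2m₁KE) = 1.93 × 10^-12 m
For electron: λ₂ = h/√(2m₂KE) = 8.28 × 10^-11 m

Since λ ∝ 1/√m at constant kinetic energy, the lighter particle has the longer wavelength.

The electron has the longer de Broglie wavelength.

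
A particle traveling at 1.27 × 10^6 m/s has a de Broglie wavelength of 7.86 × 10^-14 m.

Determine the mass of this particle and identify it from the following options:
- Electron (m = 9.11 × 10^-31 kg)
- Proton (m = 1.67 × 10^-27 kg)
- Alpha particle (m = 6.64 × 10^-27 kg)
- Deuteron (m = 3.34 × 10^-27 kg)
The particle is an alpha particle.

From λ = h/(mv), solve for mass:

m = h/(λv)
m = (6.626 × 10^-34 J·s) / (7.86 × 10^-14 m × 1.27 × 10^6 m/s)
m = 6.64 × 10^-27 kg

Comparing with the listed masses, this is closest to an alpha particle.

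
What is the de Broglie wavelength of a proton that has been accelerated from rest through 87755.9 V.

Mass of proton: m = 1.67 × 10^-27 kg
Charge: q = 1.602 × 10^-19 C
9.67 × 10^-14 m

When a particle is accelerated through voltage V, it gains kinetic energy KE = qV.

The de Broglie wavelength is then λ = h/√(2mqV):

λ = h/√(2mqV)
λ = (6.626 × 10^-34 J·s) / √(2 × 1.67 × 10^-27 kg × 1.602 × 10^-19 C × 87755.9 V)
λ = 9.67 × 10^-14 m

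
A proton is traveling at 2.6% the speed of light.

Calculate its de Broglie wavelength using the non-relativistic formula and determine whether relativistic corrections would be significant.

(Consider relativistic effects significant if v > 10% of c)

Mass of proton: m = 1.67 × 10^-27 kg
No, relativistic corrections are not needed.

Using the non-relativistic de Broglie formula λ = h/(mv):

v = 2.6% × c = 7.795 × 10^6 m/s

λ = h/(mv)
λ = (6.626 × 10^-34 J·s) / (1.67 × 10^-27 kg × 7.795 × 10^6 m/s)
λ = 5.09 × 10^-14 m

Since v = 2.6% of c < 10% of c, relativistic corrections are NOT significant and this non-relativistic result is a good approximation.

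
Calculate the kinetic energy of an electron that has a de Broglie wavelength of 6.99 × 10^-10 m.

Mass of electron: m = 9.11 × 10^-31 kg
4.93 × 10^-19 J (or 3.08 eV)

From λ = h/√(2mKE), we solve for KE:

λ² = h²/(2mKE)
KE = h²/(2mλ²)
KE = (6.626 × 10^-34 J·s)² / (2 × 9.11 × 10^-31 kg × (6.99 × 10^-10 m)²)
KE = 4.93 × 10^-19 J
KE = 3.08 eV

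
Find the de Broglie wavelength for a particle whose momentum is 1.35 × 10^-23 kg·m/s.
4.91 × 10^-11 m

Using the de Broglie relation λ = h/p:

λ = h/p
λ = (6.626 × 10^-34 J·s) / (1.35 × 10^-23 kg·m/s)
λ = 4.91 × 10^-11 m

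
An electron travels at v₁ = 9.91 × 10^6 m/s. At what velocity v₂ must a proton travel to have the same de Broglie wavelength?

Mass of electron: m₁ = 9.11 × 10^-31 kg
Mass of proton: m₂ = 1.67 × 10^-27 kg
v₂ = 5.41 × 10^3 m/s

For equal de Broglie wavelengths: λ₁ = λ₂

h/(m₁v₁) = h/(m₂v₂)
m₁v₁ = m₂v₂
v₂ = v₁ · (m₁/m₂)

v₂ = 9.91 × 10^6 m/s × (9.11 × 10^-31 kg / 1.67 × 10^-27 kg)
v₂ = 5.41 × 10^3 m/s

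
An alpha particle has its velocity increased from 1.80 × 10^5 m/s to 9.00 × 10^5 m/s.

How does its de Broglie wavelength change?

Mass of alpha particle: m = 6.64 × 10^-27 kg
The wavelength decreases by a factor of 5.

Using λ = h/(mv):

Initial wavelength: λ₁ = h/(mv₁) = 5.54 × 10^-13 m
Final wavelength: λ₂ = h/(mv₂) = 1.11 × 10^-13 m

Since λ ∝ 1/v, when velocity increases by a factor of 5, the wavelength decreases by a factor of 5.

λ₂/λ₁ = v₁/v₂ = 1/5

The wavelength decreases by a factor of 5.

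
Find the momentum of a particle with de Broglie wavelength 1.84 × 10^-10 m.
3.60 × 10^-24 kg·m/s

From the de Broglie relation λ = h/p, we solve for p:

p = h/λ
p = (6.626 × 10^-34 J·s) / (1.84 × 10^-10 m)
p = 3.60 × 10^-24 kg·m/s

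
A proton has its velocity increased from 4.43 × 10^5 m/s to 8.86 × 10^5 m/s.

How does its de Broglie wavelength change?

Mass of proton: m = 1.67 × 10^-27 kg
The wavelength decreases by a factor of 2.

Using λ = h/(mv):

Initial wavelength: λ₁ = h/(mv₁) = 8.96 × 10^-13 m
Final wavelength: λ₂ = h/(mv₂) = 4.48 × 10^-13 m

Since λ ∝ 1/v, when velocity increases by a factor of 2, the wavelength decreases by a factor of 2.

λ₂/λ₁ = v₁/v₂ = 1/2

The wavelength decreases by a factor of 2.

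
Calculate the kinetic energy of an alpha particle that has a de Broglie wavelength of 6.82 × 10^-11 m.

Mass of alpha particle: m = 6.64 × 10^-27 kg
7.11 × 10^-21 J (or 0.0444 eV)

From λ = h/√(2mKE), we solve for KE:

λ² = h²/(2mKE)
KE = h²/(2mλ²)
KE = (6.626 × 10^-34 J·s)² / (2 × 6.64 × 10^-27 kg × (6.82 × 10^-11 m)²)
KE = 7.11 × 10^-21 J
KE = 0.0444 eV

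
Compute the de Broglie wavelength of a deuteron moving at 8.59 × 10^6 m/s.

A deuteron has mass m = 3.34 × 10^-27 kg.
2.31 × 10^-14 m

Using the de Broglie relation λ = h/(mv):

λ = h/(mv)
λ = (6.626 × 10^-34 J·s) / (3.34 × 10^-27 kg × 8.59 × 10^6 m/s)
λ = 2.31 × 10^-14 m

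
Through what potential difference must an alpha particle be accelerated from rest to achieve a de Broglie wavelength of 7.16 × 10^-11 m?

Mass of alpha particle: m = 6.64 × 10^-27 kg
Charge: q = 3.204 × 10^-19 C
2.01 × 10^-2 V

From λ = h/√(2mqV), we solve for V:

λ² = h²/(2mqV)
V = h²/(2mqλ²)
V = (6.626 × 10^-34 J·s)² / (2 × 6.64 × 10^-27 kg × 3.204 × 10^-19 C × (7.16 × 10^-11 m)²)
V = 2.01 × 10^-2 V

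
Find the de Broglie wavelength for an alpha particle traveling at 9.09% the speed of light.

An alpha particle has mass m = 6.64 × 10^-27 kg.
3.66 × 10^-15 m

Using the de Broglie relation λ = h/(mv):

v = 9.09% × c = 2.725 × 10^7 m/s

λ = h/(mv)
λ = (6.626 × 10^-34 J·s) / (6.64 × 10^-27 kg × 2.725 × 10^7 m/s)
λ = 3.66 × 10^-15 m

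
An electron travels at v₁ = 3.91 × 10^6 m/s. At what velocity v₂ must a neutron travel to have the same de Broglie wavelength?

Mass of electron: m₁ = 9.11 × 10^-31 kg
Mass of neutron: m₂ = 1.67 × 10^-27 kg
v₂ = 2.13 × 10^3 m/s

For equal de Broglie wavelengths: λ₁ = λ₂

h/(m₁v₁) = h/(m₂v₂)
m₁v₁ = m₂v₂
v₂ = v₁ · (m₁/m₂)

v₂ = 3.91 × 10^6 m/s × (9.11 × 10^-31 kg / 1.67 × 10^-27 kg)
v₂ = 2.13 × 10^3 m/s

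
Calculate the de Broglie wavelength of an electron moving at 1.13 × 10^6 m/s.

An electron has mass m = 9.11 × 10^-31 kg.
6.44 × 10^-10 m

Using the de Broglie relation λ = h/(mv):

λ = h/(mv)
λ = (6.626 × 10^-34 J·s) / (9.11 × 10^-31 kg × 1.13 × 10^6 m/s)
λ = 6.44 × 10^-10 m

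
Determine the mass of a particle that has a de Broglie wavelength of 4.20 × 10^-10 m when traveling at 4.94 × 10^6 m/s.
3.19 × 10^-31 kg

From the de Broglie relation λ = h/(mv), we solve for m:

m = h/(λv)
m = (6.626 × 10^-34 J·s) / (4.20 × 10^-10 m × 4.94 × 10^6 m/s)
m = 3.19 × 10^-31 kg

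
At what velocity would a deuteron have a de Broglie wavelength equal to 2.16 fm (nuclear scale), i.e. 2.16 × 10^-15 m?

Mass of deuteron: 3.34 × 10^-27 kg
9.18 × 10^7 m/s

From λ = h/(mv), solve for v:

v = h/(mλ)
v = (6.626 × 10^-34 J·s) / (3.34 × 10^-27 kg × 2.16 × 10^-15 m)
v = 9.18 × 10^7 m/s

Note: This velocity is 30.6% of the speed of light, so relativistic corrections would be needed for a more accurate calculation.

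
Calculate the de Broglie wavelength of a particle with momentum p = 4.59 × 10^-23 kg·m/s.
1.44 × 10^-11 m

Using the de Broglie relation λ = h/p:

λ = h/p
λ = (6.626 × 10^-34 J·s) / (4.59 × 10^-23 kg·m/s)
λ = 1.44 × 10^-11 m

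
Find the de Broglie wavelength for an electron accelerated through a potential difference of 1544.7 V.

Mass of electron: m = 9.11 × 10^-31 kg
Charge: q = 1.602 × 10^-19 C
3.12 × 10^-11 m

When a particle is accelerated through voltage V, it gains kinetic energy KE = qV.

The de Broglie wavelength is then λ = h/√(2mqV):

λ = h/√(2mqV)
λ = (6.626 × 10^-34 J·s) / √(2 × 9.11 × 10^-31 kg × 1.602 × 10^-19 C × 1544.7 V)
λ = 3.12 × 10^-11 m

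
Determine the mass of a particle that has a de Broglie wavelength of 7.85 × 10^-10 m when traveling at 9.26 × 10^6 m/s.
9.12 × 10^-32 kg

From the de Broglie relation λ = h/(mv), we solve for m:

m = h/(λv)
m = (6.626 × 10^-34 J·s) / (7.85 × 10^-10 m × 9.26 × 10^6 m/s)
m = 9.12 × 10^-32 kg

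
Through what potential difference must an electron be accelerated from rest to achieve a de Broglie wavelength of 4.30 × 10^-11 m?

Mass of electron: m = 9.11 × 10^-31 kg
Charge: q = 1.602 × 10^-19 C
813 V

From λ = h/√(2mqV), we solve for V:

λ² = h²/(2mqV)
V = h²/(2mqλ²)
V = (6.626 × 10^-34 J·s)² / (2 × 9.11 × 10^-31 kg × 1.602 × 10^-19 C × (4.30 × 10^-11 m)²)
V = 813 V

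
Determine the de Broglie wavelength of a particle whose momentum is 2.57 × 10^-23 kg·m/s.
2.58 × 10^-11 m

Using the de Broglie relation λ = h/p:

λ = h/p
λ = (6.626 × 10^-34 J·s) / (2.57 × 10^-23 kg·m/s)
λ = 2.58 × 10^-11 m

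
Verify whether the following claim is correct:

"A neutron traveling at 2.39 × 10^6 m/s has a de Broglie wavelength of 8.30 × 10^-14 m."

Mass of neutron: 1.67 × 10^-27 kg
False

The claim is incorrect.

Using λ = h/(mv):
λ = (6.626 × 10^-34 J·s) / (1.67 × 10^-27 kg × 2.39 × 10^6 m/s)
λ = 1.66 × 10^-13 m

The actual wavelength differs from the claimed 8.30 × 10^-14 m.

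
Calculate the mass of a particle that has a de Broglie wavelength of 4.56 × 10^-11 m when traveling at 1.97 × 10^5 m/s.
7.38 × 10^-29 kg

From the de Broglie relation λ = h/(mv), we solve for m:

m = h/(λv)
m = (6.626 × 10^-34 J·s) / (4.56 × 10^-11 m × 1.97 × 10^5 m/s)
m = 7.38 × 10^-29 kg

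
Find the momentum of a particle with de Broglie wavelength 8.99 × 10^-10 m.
7.37 × 10^-25 kg·m/s

From the de Broglie relation λ = h/p, we solve for p:

p = h/λ
p = (6.626 × 10^-34 J·s) / (8.99 × 10^-10 m)
p = 7.37 × 10^-25 kg·m/s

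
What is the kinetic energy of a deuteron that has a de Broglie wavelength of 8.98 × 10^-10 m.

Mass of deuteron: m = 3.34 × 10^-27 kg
8.15 × 10^-23 J (or 5.09 × 10^-4 eV)

From λ = h/√(2mKE), we solve for KE:

λ² = h²/(2mKE)
KE = h²/(2mλ²)
KE = (6.626 × 10^-34 J·s)² / (2 × 3.34 × 10^-27 kg × (8.98 × 10^-10 m)²)
KE = 8.15 × 10^-23 J
KE = 5.09 × 10^-4 eV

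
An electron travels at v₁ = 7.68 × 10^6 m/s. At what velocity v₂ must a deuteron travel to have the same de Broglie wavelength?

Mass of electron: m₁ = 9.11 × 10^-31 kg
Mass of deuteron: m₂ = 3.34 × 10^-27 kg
v₂ = 2.09 × 10^3 m/s

For equal de Broglie wavelengths: λ₁ = λ₂

h/(m₁v₁) = h/(m₂v₂)
m₁v₁ = m₂v₂
v₂ = v₁ · (m₁/m₂)

v₂ = 7.68 × 10^6 m/s × (9.11 × 10^-31 kg / 3.34 × 10^-27 kg)
v₂ = 2.09 × 10^3 m/s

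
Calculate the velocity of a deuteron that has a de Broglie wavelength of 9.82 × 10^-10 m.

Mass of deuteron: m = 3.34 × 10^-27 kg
2.02 × 10^2 m/s

From the de Broglie relation λ = h/(mv), we solve for v:

v = h/(mλ)
v = (6.626 × 10^-34 J·s) / (3.34 × 10^-27 kg × 9.82 × 10^-10 m)
v = 2.02 × 10^2 m/s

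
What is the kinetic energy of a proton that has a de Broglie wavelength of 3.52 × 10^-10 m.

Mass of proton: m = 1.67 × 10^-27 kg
1.06 × 10^-21 J (or 6.62 × 10^-3 eV)

From λ = h/√(2mKE), we solve for KE:

λ² = h²/(2mKE)
KE = h²/(2mλ²)
KE = (6.626 × 10^-34 J·s)² / (2 × 1.67 × 10^-27 kg × (3.52 × 10^-10 m)²)
KE = 1.06 × 10^-21 J
KE = 6.62 × 10^-3 eV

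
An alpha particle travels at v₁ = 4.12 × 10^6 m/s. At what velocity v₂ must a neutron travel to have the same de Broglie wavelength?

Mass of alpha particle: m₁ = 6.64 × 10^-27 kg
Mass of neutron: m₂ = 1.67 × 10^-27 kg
v₂ = 1.64 × 10^7 m/s

For equal de Broglie wavelengths: λ₁ = λ₂

h/(m₁v₁) = h/(m₂v₂)
m₁v₁ = m₂v₂
v₂ = v₁ · (m₁/m₂)

v₂ = 4.12 × 10^6 m/s × (6.64 × 10^-27 kg / 1.67 × 10^-27 kg)
v₂ = 1.64 × 10^7 m/s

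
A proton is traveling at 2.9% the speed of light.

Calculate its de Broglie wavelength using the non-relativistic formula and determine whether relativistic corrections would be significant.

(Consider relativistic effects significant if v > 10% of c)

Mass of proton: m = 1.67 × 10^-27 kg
No, relativistic corrections are not needed.

Using the non-relativistic de Broglie formula λ = h/(mv):

v = 2.9% × c = 8.694 × 10^6 m/s

λ = h/(mv)
λ = (6.626 × 10^-34 J·s) / (1.67 × 10^-27 kg × 8.694 × 10^6 m/s)
λ = 4.56 × 10^-14 m

Since v = 2.9% of c < 10% of c, relativistic corrections are NOT significant and this non-relativistic result is a good approximation.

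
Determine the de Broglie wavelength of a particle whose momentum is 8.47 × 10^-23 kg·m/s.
7.82 × 10^-12 m

Using the de Broglie relation λ = h/p:

λ = h/p
λ = (6.626 × 10^-34 J·s) / (8.47 × 10^-23 kg·m/s)
λ = 7.82 × 10^-12 m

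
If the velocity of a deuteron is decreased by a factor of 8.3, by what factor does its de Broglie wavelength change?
The wavelength increases by a factor of 8.3.

From λ = h/(mv), the wavelength is inversely proportional to velocity:

λ ∝ 1/v

If v → v/8.3, then λ → 8.3λ

When velocity is decreased by a factor of 8.3, the wavelength increases by a factor of 8.3.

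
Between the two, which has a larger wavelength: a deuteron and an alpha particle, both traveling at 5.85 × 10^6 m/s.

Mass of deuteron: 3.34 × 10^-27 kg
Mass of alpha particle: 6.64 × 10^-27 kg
The deuteron has the longer wavelength.

Using λ = h/(mv), since both particles have the same velocity, the wavelength depends only on mass.

For deuteron: λ₁ = h/(m₁v) = 3.39 × 10^-14 m
For alpha particle: λ₂ = h/(m₂v) = 1.71 × 10^-14 m

Since λ ∝ 1/m at constant velocity, the lighter particle has the longer wavelength.

The deuteron has the longer de Broglie wavelength.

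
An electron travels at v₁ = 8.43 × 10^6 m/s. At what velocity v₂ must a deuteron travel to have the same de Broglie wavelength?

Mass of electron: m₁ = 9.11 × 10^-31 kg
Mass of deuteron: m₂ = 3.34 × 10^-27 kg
v₂ = 2.30 × 10^3 m/s

For equal de Broglie wavelengths: λ₁ = λ₂

h/(m₁v₁) = h/(m₂v₂)
m₁v₁ = m₂v₂
v₂ = v₁ · (m₁/m₂)

v₂ = 8.43 × 10^6 m/s × (9.11 × 10^-31 kg / 3.34 × 10^-27 kg)
v₂ = 2.30 × 10^3 m/s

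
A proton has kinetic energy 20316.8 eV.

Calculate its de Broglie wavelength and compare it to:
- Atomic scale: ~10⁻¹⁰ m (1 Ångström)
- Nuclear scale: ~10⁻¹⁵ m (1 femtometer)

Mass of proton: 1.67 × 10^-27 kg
λ = 2.01 × 10^-13 m, which is between nuclear and atomic scales.

Using λ = h/√(2mKE):

KE = 20316.8 eV = 3.255 × 10^-15 J

λ = h/√(2mKE)
λ = (6.626 × 10^-34 J·s) / √(2 × 1.67 × 10^-27 kg × 3.255 × 10^-15 J)
λ = 2.01 × 10^-13 m

Comparison:
- Atomic scale (10⁻¹⁰ m): λ is 0.002× this size
- Nuclear scale (10⁻¹⁵ m): λ is 2e+02× this size

The wavelength is between nuclear and atomic scales.

This wavelength is appropriate for probing atomic structure but too large for nuclear physics experiments.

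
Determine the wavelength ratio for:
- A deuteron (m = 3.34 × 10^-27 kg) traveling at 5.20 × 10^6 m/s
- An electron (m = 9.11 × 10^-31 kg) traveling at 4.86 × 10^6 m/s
λ₁/λ₂ = 2.55 × 10^-4

Using λ = h/(mv):

λ₁ = h/(m₁v₁) = 3.82 × 10^-14 m
λ₂ = h/(m₂v₂) = 1.50 × 10^-10 m

Ratio λ₁/λ₂ = (m₂v₂)/(m₁v₁)
         = (9.11 × 10^-31 kg × 4.86 × 10^6 m/s) / (3.34 × 10^-27 kg × 5.20 × 10^6 m/s)
         = 2.55 × 10^-4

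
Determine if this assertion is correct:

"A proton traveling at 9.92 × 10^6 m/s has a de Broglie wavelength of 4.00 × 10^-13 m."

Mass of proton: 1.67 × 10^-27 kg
False

The claim is incorrect.

Using λ = h/(mv):
λ = (6.626 × 10^-34 J·s) / (1.67 × 10^-27 kg × 9.92 × 10^6 m/s)
λ = 4.00 × 10^-14 m

The actual wavelength differs from the claimed 4.00 × 10^-13 m.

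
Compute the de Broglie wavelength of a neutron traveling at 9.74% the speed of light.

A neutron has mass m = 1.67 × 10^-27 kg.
1.36 × 10^-14 m

Using the de Broglie relation λ = h/(mv):

v = 9.74% × c = 2.920 × 10^7 m/s

λ = h/(mv)
λ = (6.626 × 10^-34 J·s) / (1.67 × 10^-27 kg × 2.920 × 10^7 m/s)
λ = 1.36 × 10^-14 m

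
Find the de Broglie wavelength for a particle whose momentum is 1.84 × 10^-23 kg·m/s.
3.60 × 10^-11 m

Using the de Broglie relation λ = h/p:

λ = h/p
λ = (6.626 × 10^-34 J·s) / (1.84 × 10^-23 kg·m/s)
λ = 3.60 × 10^-11 m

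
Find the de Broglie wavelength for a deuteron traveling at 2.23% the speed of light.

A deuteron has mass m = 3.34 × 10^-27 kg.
2.97 × 10^-14 m

Using the de Broglie relation λ = h/(mv):

v = 2.23% × c = 6.685 × 10^6 m/s

λ = h/(mv)
λ = (6.626 × 10^-34 J·s) / (3.34 × 10^-27 kg × 6.685 × 10^6 m/s)
λ = 2.97 × 10^-14 m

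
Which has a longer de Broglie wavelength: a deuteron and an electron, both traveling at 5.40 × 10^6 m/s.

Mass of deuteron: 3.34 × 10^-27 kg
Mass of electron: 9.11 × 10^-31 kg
The electron has the longer wavelength.

Using λ = h/(mv), since both particles have the same velocity, the wavelength depends only on mass.

For deuteron: λ₁ = h/(m₁v) = 3.67 × 10^-14 m
For electron: λ₂ = h/(m₂v) = 1.35 × 10^-10 m

Since λ ∝ 1/m at constant velocity, the lighter particle has the longer wavelength.

The electron has the longer de Broglie wavelength.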